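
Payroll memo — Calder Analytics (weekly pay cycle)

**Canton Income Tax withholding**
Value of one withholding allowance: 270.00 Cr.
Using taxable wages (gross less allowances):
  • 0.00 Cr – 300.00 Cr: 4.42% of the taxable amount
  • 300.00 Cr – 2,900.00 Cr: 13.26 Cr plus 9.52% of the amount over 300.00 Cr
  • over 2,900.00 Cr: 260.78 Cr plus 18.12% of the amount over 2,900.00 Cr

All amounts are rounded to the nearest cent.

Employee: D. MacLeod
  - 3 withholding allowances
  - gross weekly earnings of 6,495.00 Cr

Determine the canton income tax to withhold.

Canton Income Tax: taxable = 6,495.00 Cr − 3×270.00 Cr = 5,685.00 Cr
  260.78 Cr + 18.12% × (5,685.00 Cr − 2,900.00 Cr) = 260.78 Cr + 18.12% × 2,785.00 Cr = 765.42 Cr

765.42 Cr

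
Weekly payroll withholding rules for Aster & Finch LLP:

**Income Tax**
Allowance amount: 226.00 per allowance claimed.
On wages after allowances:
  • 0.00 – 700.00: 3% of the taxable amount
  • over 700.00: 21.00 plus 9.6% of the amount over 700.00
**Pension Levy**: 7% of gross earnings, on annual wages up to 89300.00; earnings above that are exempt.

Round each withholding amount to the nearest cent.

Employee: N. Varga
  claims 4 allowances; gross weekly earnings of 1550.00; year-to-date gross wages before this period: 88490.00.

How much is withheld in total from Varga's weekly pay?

76.08

Income Tax: taxable = 1550.00 − 4×226.00 = 646.00
  3% × 646.00 = 19.38
Pension Levy: cap 89300.00 − YTD 88490.00 = 810.00 subject; 7% × 810.00 = 56.70
Total: 19.38 + 56.70 = 76.08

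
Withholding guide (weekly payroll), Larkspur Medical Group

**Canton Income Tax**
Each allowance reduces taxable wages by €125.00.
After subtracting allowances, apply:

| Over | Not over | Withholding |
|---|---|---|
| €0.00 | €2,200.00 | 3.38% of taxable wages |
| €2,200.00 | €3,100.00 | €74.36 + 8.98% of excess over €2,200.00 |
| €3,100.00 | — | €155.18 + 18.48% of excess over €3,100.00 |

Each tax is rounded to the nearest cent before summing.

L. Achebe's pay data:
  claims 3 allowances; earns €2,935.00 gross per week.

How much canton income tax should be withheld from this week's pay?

€106.69

Canton Income Tax: taxable = €2,935.00 − 3×€125.00 = €2,560.00
  €74.36 + 8.98% × (€2,560.00 − €2,200.00) = €74.36 + 8.98% × €360.00 = €106.69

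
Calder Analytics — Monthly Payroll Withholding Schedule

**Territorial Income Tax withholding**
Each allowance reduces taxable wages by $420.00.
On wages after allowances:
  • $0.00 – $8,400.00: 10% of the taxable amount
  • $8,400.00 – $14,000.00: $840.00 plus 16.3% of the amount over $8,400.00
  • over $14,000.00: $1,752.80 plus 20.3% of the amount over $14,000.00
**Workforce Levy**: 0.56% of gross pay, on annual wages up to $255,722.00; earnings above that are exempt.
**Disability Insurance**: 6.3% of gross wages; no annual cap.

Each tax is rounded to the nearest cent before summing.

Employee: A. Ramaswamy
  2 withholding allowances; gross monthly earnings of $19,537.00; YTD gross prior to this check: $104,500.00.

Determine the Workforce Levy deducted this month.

Workforce Levy: 0.56% × $19,537.00 = $109.41

$109.41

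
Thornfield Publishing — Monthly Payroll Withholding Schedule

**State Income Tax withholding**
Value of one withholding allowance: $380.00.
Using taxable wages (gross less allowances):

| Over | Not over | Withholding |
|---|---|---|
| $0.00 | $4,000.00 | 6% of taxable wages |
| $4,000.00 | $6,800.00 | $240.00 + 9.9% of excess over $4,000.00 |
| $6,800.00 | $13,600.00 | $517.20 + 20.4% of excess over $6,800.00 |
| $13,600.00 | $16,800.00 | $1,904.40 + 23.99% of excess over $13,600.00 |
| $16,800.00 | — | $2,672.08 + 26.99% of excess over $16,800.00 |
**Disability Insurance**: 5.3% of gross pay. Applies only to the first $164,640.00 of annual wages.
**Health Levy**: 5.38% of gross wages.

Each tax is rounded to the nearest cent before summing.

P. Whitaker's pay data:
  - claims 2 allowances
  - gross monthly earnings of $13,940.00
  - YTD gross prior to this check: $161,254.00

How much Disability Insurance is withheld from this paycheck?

$179.46

Disability Insurance: cap $164,640.00 − YTD $161,254.00 = $3,386.00 subject; 5.3% × $3,386.00 = $179.46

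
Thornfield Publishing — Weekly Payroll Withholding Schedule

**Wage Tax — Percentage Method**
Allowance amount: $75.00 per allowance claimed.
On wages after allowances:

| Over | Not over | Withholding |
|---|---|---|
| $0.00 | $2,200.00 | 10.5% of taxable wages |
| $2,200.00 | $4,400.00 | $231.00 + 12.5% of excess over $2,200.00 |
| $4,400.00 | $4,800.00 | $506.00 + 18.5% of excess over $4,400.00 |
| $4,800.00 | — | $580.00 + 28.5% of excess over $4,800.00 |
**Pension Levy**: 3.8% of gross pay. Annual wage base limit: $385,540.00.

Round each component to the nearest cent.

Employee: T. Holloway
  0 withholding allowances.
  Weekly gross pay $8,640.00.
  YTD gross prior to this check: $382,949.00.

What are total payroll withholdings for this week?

Wage Tax: taxable = $8,640.00
  $580.00 + 28.5% × ($8,640.00 − $4,800.00) = $580.00 + 28.5% × $3,840.00 = $1,674.40
Pension Levy: cap $385,540.00 − YTD $382,949.00 = $2,591.00 subject; 3.8% × $2,591.00 = $98.46
Total: $1,674.40 + $98.46 = $1,772.86

$1,772.86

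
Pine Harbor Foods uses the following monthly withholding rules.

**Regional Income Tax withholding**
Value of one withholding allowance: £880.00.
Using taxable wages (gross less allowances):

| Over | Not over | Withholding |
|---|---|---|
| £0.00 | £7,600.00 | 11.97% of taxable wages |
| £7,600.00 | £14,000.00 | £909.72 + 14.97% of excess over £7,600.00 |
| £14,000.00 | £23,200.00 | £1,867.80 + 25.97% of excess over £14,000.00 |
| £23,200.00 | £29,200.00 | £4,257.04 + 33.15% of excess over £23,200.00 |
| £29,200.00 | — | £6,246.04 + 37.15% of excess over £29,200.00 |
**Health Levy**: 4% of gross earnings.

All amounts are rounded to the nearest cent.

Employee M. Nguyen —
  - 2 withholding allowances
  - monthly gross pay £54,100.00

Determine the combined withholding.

£17,006.55

Regional Income Tax: taxable = £54,100.00 − 2×£880.00 = £52,340.00
  £6,246.04 + 37.15% × (£52,340.00 − £29,200.00) = £6,246.04 + 37.15% × £23,140.00 = £14,842.55
Health Levy: 4% × £54,100.00 = £2,164.00
Total: £14,842.55 + £2,164.00 = £17,006.55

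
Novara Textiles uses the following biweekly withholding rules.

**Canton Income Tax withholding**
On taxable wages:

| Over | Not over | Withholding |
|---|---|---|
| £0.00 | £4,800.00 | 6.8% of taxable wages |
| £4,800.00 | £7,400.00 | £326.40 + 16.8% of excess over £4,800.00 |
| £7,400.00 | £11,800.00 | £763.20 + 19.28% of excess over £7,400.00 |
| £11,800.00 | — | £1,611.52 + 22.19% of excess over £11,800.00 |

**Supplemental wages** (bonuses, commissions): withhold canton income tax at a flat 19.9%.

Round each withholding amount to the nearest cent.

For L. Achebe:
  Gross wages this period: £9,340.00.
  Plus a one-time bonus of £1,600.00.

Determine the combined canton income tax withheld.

£1,455.63

Canton Income Tax: taxable = £9,340.00
  £763.20 + 19.28% × (£9,340.00 − £7,400.00) = £763.20 + 19.28% × £1,940.00 = £1,137.23
Supplemental (19.9% flat on bonus): 19.9% × £1,600.00 = £318.40
Total canton income tax: £1,137.23 + £318.40 = £1,455.63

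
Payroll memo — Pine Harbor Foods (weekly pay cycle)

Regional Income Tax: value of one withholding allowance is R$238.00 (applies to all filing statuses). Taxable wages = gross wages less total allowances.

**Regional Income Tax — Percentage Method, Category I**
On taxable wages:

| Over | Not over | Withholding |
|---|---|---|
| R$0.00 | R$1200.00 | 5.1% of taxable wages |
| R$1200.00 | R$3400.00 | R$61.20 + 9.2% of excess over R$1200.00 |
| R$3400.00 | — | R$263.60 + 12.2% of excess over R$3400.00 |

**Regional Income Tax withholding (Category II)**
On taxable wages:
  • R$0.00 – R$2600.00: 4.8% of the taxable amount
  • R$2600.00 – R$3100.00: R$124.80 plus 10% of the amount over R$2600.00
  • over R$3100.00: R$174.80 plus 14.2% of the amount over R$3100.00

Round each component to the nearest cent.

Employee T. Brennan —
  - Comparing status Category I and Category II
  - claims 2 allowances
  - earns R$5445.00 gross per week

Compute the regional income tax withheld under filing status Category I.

R$455.02

Regional Income Tax (Category I): taxable = R$5445.00 − 2×R$238.00 = R$4969.00
  R$263.60 + 12.2% × (R$4969.00 − R$3400.00) = R$263.60 + 12.2% × R$1569.00 = R$455.02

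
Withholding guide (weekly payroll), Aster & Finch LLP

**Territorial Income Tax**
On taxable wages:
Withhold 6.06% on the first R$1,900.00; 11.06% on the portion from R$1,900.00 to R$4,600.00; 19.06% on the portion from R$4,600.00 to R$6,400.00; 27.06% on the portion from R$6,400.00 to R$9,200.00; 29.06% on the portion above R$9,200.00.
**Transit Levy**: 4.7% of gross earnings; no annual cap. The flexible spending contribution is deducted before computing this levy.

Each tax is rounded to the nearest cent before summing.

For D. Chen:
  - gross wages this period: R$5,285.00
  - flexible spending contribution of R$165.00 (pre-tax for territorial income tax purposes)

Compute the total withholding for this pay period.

Territorial Income Tax: taxable = R$5,285.00 − R$165.00 = R$5,120.00
  R$413.76 + 19.06% × (R$5,120.00 − R$4,600.00) = R$413.76 + 19.06% × R$520.00 = R$512.87
Transit Levy: 4.7% × R$5,120.00 = R$240.64
Total: R$512.87 + R$240.64 = R$753.51

R$753.51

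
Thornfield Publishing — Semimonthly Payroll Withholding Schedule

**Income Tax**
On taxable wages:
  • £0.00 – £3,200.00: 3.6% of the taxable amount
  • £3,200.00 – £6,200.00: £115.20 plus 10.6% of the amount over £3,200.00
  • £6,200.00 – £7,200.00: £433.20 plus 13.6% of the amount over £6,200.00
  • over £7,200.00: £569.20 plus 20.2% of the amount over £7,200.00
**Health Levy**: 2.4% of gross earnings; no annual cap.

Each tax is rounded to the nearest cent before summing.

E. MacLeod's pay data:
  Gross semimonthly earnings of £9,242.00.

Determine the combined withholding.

£1,203.49

Income Tax: taxable = £9,242.00
  £569.20 + 20.2% × (£9,242.00 − £7,200.00) = £569.20 + 20.2% × £2,042.00 = £981.68
Health Levy: 2.4% × £9,242.00 = £221.81
Total: £981.68 + £221.81 = £1,203.49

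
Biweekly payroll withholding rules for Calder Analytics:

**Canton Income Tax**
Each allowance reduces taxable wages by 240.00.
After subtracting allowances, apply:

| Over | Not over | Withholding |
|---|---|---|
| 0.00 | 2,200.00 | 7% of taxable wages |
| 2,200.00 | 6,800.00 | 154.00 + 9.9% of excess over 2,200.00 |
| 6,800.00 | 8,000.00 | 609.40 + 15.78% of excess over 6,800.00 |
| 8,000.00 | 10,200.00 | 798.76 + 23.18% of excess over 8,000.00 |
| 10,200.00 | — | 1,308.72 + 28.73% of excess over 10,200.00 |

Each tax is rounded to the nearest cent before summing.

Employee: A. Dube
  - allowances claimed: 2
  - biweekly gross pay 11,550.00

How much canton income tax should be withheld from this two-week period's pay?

Canton Income Tax: taxable = 11,550.00 − 2×240.00 = 11,070.00
  1,308.72 + 28.73% × (11,070.00 − 10,200.00) = 1,308.72 + 28.73% × 870.00 = 1,558.67

1,558.67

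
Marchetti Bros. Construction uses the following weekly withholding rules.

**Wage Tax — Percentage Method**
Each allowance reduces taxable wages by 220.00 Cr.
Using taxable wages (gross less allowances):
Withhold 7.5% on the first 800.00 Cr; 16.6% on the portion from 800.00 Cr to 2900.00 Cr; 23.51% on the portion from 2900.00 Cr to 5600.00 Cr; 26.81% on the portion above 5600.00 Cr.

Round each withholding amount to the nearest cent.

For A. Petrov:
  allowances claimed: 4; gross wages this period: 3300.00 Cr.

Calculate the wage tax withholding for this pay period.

328.92 Cr

Wage Tax: taxable = 3300.00 Cr − 4×220.00 Cr = 2420.00 Cr
  60.00 Cr + 16.6% × (2420.00 Cr − 800.00 Cr) = 60.00 Cr + 16.6% × 1620.00 Cr = 328.92 Cr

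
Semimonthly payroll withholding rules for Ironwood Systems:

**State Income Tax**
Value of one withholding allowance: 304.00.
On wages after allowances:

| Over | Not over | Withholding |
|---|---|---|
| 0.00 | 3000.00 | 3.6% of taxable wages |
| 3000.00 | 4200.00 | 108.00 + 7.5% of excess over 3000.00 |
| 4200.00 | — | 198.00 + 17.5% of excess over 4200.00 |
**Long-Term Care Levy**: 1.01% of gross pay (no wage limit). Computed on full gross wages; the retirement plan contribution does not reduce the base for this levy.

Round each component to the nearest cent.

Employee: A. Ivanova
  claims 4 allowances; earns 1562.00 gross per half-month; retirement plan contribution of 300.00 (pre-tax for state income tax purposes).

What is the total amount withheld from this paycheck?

17.44

State Income Tax: taxable = 1562.00 − 300.00 − 4×304.00 = 46.00
  3.6% × 46.00 = 1.66
Long-Term Care Levy: 1.01% × 1562.00 = 15.78
Total: 1.66 + 15.78 = 17.44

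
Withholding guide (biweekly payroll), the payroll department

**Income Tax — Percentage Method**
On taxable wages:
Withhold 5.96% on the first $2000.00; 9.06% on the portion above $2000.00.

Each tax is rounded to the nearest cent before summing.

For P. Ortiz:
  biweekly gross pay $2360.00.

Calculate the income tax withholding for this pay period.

$151.82

Income Tax: taxable = $2360.00
  $119.20 + 9.06% × ($2360.00 − $2000.00) = $119.20 + 9.06% × $360.00 = $151.82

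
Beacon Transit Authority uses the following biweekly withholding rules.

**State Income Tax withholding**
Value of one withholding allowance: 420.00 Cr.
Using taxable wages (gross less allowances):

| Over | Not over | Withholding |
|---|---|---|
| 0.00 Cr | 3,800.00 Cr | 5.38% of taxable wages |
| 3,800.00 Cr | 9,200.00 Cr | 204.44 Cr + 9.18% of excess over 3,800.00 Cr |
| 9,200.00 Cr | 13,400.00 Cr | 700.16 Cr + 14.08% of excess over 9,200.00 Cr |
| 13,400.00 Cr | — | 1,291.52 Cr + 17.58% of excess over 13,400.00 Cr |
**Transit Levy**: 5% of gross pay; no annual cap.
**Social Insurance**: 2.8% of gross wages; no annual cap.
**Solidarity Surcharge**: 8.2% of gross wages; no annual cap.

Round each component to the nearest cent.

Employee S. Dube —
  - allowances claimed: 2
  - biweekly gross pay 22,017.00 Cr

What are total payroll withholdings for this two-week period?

6,181.44 Cr

State Income Tax: taxable = 22,017.00 Cr − 2×420.00 Cr = 21,177.00 Cr
  1,291.52 Cr + 17.58% × (21,177.00 Cr − 13,400.00 Cr) = 1,291.52 Cr + 17.58% × 7,777.00 Cr = 2,658.72 Cr
Transit Levy: 5% × 22,017.00 Cr = 1,100.85 Cr
Social Insurance: 2.8% × 22,017.00 Cr = 616.48 Cr
Solidarity Surcharge: 8.2% × 22,017.00 Cr = 1,805.39 Cr
Total: 2,658.72 Cr + 1,100.85 Cr + 616.48 Cr + 1,805.39 Cr = 6,181.44 Cr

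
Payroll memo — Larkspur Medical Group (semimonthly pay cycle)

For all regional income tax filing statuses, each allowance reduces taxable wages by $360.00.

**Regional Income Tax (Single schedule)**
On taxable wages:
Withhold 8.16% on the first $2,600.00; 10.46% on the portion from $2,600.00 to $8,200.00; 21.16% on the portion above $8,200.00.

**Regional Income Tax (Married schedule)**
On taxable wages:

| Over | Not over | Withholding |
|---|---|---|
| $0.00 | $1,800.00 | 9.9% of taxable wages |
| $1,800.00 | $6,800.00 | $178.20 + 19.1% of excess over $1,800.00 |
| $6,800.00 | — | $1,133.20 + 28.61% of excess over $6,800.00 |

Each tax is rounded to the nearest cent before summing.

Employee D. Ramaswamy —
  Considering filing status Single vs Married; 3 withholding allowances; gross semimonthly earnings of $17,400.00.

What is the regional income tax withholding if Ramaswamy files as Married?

$3,856.87

Regional Income Tax (Married): taxable = $17,400.00 − 3×$360.00 = $16,320.00
  $1,133.20 + 28.61% × ($16,320.00 − $6,800.00) = $1,133.20 + 28.61% × $9,520.00 = $3,856.87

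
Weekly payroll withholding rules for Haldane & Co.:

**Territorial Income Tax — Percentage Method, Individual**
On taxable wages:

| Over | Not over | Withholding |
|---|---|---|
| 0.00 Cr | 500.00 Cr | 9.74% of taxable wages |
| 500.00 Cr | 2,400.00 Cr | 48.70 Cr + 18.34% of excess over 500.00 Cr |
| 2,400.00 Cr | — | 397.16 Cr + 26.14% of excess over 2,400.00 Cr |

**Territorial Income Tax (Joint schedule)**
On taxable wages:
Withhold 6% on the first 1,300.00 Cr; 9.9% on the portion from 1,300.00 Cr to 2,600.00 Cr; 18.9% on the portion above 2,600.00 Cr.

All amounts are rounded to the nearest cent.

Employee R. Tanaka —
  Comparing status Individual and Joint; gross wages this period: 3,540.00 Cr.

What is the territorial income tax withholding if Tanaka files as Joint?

Territorial Income Tax (Joint): taxable = 3,540.00 Cr
  206.70 Cr + 18.9% × (3,540.00 Cr − 2,600.00 Cr) = 206.70 Cr + 18.9% × 940.00 Cr = 384.36 Cr

384.36 Cr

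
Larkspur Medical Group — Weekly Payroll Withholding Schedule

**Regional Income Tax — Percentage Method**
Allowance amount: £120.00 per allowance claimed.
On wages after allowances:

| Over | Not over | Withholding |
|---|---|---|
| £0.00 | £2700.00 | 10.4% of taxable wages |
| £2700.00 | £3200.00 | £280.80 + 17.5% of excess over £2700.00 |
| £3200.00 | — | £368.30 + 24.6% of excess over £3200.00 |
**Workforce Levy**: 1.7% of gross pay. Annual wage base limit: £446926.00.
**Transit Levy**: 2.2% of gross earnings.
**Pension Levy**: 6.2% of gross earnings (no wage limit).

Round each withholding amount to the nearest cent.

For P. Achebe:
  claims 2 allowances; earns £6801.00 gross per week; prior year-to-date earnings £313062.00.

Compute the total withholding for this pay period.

Regional Income Tax: taxable = £6801.00 − 2×£120.00 = £6561.00
  £368.30 + 24.6% × (£6561.00 − £3200.00) = £368.30 + 24.6% × £3361.00 = £1195.11
Workforce Levy: 1.7% × £6801.00 = £115.62
Transit Levy: 2.2% × £6801.00 = £149.62
Pension Levy: 6.2% × £6801.00 = £421.66
Total: £1195.11 + £115.62 + £149.62 + £421.66 = £1882.01

£1882.01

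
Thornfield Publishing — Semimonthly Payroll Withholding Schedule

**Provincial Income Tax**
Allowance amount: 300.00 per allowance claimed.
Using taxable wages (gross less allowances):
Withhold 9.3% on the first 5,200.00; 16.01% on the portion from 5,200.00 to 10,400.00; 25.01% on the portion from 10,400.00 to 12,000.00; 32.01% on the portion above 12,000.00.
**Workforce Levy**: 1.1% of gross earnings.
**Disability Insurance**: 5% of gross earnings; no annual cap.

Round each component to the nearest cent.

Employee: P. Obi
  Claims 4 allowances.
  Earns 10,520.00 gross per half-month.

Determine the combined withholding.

1,784.93

Provincial Income Tax: taxable = 10,520.00 − 4×300.00 = 9,320.00
  483.60 + 16.01% × (9,320.00 − 5,200.00) = 483.60 + 16.01% × 4,120.00 = 1,143.21
Workforce Levy: 1.1% × 10,520.00 = 115.72
Disability Insurance: 5% × 10,520.00 = 526.00
Total: 1,143.21 + 115.72 + 526.00 = 1,784.93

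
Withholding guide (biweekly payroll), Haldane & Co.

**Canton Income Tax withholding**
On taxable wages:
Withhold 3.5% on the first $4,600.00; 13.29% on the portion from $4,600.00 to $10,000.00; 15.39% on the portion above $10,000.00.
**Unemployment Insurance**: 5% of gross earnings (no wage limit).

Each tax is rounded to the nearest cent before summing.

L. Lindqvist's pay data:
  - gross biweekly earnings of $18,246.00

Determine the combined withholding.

Canton Income Tax: taxable = $18,246.00
  $878.66 + 15.39% × ($18,246.00 − $10,000.00) = $878.66 + 15.39% × $8,246.00 = $2,147.72
Unemployment Insurance: 5% × $18,246.00 = $912.30
Total: $2,147.72 + $912.30 = $3,060.02

$3,060.02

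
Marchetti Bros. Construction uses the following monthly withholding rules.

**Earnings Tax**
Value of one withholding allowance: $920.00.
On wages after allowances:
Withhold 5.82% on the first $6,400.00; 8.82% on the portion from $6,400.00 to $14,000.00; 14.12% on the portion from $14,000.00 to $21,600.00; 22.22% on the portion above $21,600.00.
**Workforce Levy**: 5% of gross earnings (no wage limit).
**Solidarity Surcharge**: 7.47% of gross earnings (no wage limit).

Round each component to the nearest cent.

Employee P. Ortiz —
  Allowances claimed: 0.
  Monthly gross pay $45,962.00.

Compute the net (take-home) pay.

$32,701.38

Earnings Tax: taxable = $45,962.00
  $2,115.92 + 22.22% × ($45,962.00 − $21,600.00) = $2,115.92 + 22.22% × $24,362.00 = $7,529.16
Workforce Levy: 5% × $45,962.00 = $2,298.10
Solidarity Surcharge: 7.47% × $45,962.00 = $3,433.36
Total withheld: $7,529.16 + $2,298.10 + $3,433.36 = $13,260.62
Net pay: $45,962.00 − $13,260.62 = $32,701.38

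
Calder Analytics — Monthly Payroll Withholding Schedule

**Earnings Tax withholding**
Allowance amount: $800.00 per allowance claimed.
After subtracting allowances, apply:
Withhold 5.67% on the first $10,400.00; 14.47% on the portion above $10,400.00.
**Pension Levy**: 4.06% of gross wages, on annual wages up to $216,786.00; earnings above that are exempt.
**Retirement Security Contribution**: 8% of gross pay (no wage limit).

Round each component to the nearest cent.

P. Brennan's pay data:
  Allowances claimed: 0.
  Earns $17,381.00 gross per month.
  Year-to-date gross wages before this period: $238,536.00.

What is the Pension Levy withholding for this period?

Pension Levy: YTD $238,536.00 ≥ cap $216,786.00 → $0.00

$0.00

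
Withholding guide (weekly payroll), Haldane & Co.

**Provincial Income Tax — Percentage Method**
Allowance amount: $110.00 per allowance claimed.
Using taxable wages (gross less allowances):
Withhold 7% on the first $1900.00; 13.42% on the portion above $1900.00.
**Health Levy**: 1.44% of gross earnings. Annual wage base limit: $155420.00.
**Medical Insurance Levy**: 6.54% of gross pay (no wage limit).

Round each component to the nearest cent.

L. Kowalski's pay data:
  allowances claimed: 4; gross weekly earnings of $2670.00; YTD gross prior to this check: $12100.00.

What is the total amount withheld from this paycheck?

$390.36

Provincial Income Tax: taxable = $2670.00 − 4×$110.00 = $2230.00
  $133.00 + 13.42% × ($2230.00 − $1900.00) = $133.00 + 13.42% × $330.00 = $177.29
Health Levy: 1.44% × $2670.00 = $38.45
Medical Insurance Levy: 6.54% × $2670.00 = $174.62
Total: $177.29 + $38.45 + $174.62 = $390.36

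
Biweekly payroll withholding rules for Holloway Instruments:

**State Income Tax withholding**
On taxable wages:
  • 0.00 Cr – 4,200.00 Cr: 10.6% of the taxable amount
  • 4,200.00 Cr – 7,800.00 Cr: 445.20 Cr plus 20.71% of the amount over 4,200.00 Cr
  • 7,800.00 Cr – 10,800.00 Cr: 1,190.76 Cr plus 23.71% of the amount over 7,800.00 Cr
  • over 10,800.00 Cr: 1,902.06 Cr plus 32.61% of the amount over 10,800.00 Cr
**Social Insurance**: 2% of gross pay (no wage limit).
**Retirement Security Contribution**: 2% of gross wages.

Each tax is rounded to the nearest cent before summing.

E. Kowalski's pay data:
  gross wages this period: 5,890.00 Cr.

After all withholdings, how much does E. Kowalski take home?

State Income Tax: taxable = 5,890.00 Cr
  445.20 Cr + 20.71% × (5,890.00 Cr − 4,200.00 Cr) = 445.20 Cr + 20.71% × 1,690.00 Cr = 795.20 Cr
Social Insurance: 2% × 5,890.00 Cr = 117.80 Cr
Retirement Security Contribution: 2% × 5,890.00 Cr = 117.80 Cr
Total withheld: 795.20 Cr + 117.80 Cr + 117.80 Cr = 1,030.80 Cr
Net pay: 5,890.00 Cr − 1,030.80 Cr = 4,859.20 Cr

4,859.20 Cr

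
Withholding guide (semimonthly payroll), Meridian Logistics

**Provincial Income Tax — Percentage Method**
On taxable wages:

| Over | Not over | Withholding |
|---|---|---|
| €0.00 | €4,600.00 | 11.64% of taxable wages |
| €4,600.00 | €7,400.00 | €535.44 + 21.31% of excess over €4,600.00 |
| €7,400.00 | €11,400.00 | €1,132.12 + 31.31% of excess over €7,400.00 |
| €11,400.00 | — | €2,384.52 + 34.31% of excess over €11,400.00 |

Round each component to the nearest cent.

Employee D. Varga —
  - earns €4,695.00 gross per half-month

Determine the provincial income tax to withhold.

€555.68

Provincial Income Tax: taxable = €4,695.00
  €535.44 + 21.31% × (€4,695.00 − €4,600.00) = €535.44 + 21.31% × €95.00 = €555.68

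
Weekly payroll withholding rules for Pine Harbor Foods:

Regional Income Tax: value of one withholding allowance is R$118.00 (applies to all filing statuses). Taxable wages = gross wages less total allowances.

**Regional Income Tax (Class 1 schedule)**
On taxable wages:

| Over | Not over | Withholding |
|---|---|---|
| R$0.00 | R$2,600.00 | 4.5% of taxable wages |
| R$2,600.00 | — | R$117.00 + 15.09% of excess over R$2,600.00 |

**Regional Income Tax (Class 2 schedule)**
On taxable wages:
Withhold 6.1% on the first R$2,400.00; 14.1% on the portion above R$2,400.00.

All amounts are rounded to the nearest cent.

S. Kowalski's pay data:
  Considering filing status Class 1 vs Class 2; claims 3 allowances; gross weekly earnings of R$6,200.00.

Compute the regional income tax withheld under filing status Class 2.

Regional Income Tax (Class 2): taxable = R$6,200.00 − 3×R$118.00 = R$5,846.00
  R$146.40 + 14.1% × (R$5,846.00 − R$2,400.00) = R$146.40 + 14.1% × R$3,446.00 = R$632.29

R$632.29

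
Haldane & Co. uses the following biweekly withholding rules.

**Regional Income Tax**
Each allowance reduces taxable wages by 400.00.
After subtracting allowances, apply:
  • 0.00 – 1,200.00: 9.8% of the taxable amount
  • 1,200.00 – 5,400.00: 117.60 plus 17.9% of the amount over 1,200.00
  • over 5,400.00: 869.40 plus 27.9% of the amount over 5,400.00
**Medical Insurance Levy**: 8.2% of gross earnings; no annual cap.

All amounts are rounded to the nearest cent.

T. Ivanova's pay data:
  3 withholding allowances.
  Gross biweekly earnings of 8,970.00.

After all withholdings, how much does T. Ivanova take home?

6,703.83

Regional Income Tax: taxable = 8,970.00 − 3×400.00 = 7,770.00
  869.40 + 27.9% × (7,770.00 − 5,400.00) = 869.40 + 27.9% × 2,370.00 = 1,530.63
Medical Insurance Levy: 8.2% × 8,970.00 = 735.54
Total withheld: 1,530.63 + 735.54 = 2,266.17
Net pay: 8,970.00 − 2,266.17 = 6,703.83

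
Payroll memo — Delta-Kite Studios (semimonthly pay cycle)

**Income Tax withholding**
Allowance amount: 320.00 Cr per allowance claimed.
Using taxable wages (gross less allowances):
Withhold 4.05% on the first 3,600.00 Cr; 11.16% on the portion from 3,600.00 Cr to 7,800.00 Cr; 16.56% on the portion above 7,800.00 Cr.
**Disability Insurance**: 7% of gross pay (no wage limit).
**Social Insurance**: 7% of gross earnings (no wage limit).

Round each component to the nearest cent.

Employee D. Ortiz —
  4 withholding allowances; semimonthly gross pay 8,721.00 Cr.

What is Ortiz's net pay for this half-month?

6,925.60 Cr

Income Tax: taxable = 8,721.00 Cr − 4×320.00 Cr = 7,441.00 Cr
  145.80 Cr + 11.16% × (7,441.00 Cr − 3,600.00 Cr) = 145.80 Cr + 11.16% × 3,841.00 Cr = 574.46 Cr
Disability Insurance: 7% × 8,721.00 Cr = 610.47 Cr
Social Insurance: 7% × 8,721.00 Cr = 610.47 Cr
Total withheld: 574.46 Cr + 610.47 Cr + 610.47 Cr = 1,795.40 Cr
Net pay: 8,721.00 Cr − 1,795.40 Cr = 6,925.60 Cr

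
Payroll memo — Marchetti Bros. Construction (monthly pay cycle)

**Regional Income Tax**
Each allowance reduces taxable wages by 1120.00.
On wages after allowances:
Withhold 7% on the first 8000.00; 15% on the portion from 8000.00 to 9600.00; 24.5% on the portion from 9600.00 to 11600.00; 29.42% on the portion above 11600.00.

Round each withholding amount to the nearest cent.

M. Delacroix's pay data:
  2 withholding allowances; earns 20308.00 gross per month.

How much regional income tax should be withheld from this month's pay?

3192.89

Regional Income Tax: taxable = 20308.00 − 2×1120.00 = 18068.00
  1290.00 + 29.42% × (18068.00 − 11600.00) = 1290.00 + 29.42% × 6468.00 = 3192.89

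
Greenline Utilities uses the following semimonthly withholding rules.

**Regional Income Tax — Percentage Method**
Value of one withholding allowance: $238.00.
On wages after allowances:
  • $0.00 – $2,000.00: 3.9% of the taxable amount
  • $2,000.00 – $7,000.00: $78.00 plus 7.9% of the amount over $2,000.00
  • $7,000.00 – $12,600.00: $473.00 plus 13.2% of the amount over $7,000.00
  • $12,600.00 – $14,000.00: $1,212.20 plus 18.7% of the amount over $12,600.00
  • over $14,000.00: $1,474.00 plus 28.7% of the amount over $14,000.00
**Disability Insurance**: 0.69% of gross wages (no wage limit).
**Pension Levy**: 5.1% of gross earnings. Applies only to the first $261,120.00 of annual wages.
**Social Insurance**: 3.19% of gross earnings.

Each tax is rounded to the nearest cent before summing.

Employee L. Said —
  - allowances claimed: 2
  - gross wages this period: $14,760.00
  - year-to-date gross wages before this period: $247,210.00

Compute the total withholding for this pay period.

Regional Income Tax: taxable = $14,760.00 − 2×$238.00 = $14,284.00
  $1,474.00 + 28.7% × ($14,284.00 − $14,000.00) = $1,474.00 + 28.7% × $284.00 = $1,555.51
Disability Insurance: 0.69% × $14,760.00 = $101.84
Pension Levy: cap $261,120.00 − YTD $247,210.00 = $13,910.00 subject; 5.1% × $13,910.00 = $709.41
Social Insurance: 3.19% × $14,760.00 = $470.84
Total: $1,555.51 + $101.84 + $709.41 + $470.84 = $2,837.60

$2,837.60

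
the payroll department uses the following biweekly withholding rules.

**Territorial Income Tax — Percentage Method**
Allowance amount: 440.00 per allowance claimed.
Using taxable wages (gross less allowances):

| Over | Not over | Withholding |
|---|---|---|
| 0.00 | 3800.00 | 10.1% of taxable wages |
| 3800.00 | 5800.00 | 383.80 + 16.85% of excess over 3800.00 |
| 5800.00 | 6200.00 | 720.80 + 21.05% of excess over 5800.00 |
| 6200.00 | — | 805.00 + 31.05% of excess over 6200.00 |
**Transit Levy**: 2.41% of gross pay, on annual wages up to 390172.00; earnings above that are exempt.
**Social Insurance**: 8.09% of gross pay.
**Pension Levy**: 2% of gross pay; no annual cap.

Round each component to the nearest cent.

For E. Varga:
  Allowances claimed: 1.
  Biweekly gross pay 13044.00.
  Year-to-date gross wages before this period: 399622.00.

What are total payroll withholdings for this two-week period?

4109.58

Territorial Income Tax: taxable = 13044.00 − 1×440.00 = 12604.00
  805.00 + 31.05% × (12604.00 − 6200.00) = 805.00 + 31.05% × 6404.00 = 2793.44
Transit Levy: YTD 399622.00 ≥ cap 390172.00 → 0.00
Social Insurance: 8.09% × 13044.00 = 1055.26
Pension Levy: 2% × 13044.00 = 260.88
Total: 2793.44 + 0.00 + 1055.26 + 260.88 = 4109.58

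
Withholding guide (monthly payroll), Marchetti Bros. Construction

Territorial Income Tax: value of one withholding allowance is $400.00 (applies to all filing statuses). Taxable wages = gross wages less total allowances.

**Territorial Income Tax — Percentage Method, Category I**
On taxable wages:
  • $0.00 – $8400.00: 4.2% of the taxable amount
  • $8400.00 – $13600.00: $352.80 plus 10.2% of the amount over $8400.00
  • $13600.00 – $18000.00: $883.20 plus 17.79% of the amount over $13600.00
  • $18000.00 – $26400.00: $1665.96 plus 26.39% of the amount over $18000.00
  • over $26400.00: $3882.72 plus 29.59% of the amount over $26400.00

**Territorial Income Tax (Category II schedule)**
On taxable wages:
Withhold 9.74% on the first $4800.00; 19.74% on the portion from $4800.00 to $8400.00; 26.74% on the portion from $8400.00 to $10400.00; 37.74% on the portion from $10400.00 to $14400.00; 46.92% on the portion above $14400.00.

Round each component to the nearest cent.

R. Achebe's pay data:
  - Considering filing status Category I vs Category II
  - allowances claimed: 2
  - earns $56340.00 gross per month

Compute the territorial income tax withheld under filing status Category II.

Territorial Income Tax (Category II): taxable = $56340.00 − 2×$400.00 = $55540.00
  $3222.56 + 46.92% × ($55540.00 − $14400.00) = $3222.56 + 46.92% × $41140.00 = $22525.45

$22525.45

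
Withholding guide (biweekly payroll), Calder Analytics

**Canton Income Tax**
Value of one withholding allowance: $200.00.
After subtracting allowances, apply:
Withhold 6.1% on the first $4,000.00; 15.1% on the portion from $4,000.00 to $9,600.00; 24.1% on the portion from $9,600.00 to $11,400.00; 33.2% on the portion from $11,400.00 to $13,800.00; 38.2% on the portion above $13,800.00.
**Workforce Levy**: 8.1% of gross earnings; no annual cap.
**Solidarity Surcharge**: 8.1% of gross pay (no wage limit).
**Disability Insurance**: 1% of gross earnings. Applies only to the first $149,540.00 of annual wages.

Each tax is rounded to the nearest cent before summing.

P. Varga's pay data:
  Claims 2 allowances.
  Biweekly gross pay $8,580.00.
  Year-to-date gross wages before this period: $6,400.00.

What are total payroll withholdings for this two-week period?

Canton Income Tax: taxable = $8,580.00 − 2×$200.00 = $8,180.00
  $244.00 + 15.1% × ($8,180.00 − $4,000.00) = $244.00 + 15.1% × $4,180.00 = $875.18
Workforce Levy: 8.1% × $8,580.00 = $694.98
Solidarity Surcharge: 8.1% × $8,580.00 = $694.98
Disability Insurance: 1% × $8,580.00 = $85.80
Total: $875.18 + $694.98 + $694.98 + $85.80 = $2,350.94

$2,350.94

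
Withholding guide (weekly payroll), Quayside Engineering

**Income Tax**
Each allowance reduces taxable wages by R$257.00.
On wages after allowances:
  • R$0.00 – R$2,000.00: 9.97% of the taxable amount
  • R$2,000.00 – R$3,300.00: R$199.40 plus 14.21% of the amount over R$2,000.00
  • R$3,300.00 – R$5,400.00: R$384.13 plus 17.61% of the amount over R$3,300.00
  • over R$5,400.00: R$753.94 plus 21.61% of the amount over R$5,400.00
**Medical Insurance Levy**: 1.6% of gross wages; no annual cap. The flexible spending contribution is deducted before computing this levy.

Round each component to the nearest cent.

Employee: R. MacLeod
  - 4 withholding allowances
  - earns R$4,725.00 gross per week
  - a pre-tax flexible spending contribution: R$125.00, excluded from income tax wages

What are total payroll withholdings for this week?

Income Tax: taxable = R$4,725.00 − R$125.00 − 4×R$257.00 = R$3,572.00
  R$384.13 + 17.61% × (R$3,572.00 − R$3,300.00) = R$384.13 + 17.61% × R$272.00 = R$432.03
Medical Insurance Levy: 1.6% × R$4,600.00 = R$73.60
Total: R$432.03 + R$73.60 = R$505.63

R$505.63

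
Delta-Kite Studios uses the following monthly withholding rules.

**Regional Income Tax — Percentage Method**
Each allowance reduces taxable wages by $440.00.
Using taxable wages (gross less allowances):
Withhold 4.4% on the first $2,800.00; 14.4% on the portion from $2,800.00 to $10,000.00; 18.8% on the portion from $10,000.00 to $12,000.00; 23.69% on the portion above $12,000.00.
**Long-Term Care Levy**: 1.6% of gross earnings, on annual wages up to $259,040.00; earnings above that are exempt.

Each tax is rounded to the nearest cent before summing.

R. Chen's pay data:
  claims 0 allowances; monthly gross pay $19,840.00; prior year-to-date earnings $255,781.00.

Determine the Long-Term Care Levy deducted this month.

$52.14

Long-Term Care Levy: cap $259,040.00 − YTD $255,781.00 = $3,259.00 subject; 1.6% × $3,259.00 = $52.14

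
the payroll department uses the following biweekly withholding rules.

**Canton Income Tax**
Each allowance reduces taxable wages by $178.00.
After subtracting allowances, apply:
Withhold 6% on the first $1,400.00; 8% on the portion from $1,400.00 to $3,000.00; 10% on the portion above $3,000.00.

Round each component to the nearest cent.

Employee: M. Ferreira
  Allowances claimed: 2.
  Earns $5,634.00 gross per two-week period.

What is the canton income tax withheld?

$439.80

Canton Income Tax: taxable = $5,634.00 − 2×$178.00 = $5,278.00
  $212.00 + 10% × ($5,278.00 − $3,000.00) = $212.00 + 10% × $2,278.00 = $439.80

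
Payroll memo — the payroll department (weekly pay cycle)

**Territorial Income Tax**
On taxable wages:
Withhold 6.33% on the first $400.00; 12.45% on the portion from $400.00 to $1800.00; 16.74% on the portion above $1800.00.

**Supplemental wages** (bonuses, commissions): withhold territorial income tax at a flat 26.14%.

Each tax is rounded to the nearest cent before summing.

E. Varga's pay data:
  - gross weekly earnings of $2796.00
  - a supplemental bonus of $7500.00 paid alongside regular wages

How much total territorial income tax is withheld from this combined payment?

$2326.85

Territorial Income Tax: taxable = $2796.00
  $199.62 + 16.74% × ($2796.00 − $1800.00) = $199.62 + 16.74% × $996.00 = $366.35
Supplemental (26.14% flat on bonus): 26.14% × $7500.00 = $1960.50
Total territorial income tax: $366.35 + $1960.50 = $2326.85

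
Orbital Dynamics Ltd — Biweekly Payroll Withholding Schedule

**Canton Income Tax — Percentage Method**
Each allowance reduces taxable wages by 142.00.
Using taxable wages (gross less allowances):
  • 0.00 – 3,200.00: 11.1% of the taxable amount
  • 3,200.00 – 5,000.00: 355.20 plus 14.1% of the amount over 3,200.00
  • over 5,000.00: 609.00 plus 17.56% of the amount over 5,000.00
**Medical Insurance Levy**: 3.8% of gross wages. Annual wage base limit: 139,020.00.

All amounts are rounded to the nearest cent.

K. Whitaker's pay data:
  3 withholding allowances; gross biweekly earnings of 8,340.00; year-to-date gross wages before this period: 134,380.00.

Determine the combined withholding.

1,297.02

Canton Income Tax: taxable = 8,340.00 − 3×142.00 = 7,914.00
  609.00 + 17.56% × (7,914.00 − 5,000.00) = 609.00 + 17.56% × 2,914.00 = 1,120.70
Medical Insurance Levy: cap 139,020.00 − YTD 134,380.00 = 4,640.00 subject; 3.8% × 4,640.00 = 176.32
Total: 1,120.70 + 176.32 = 1,297.02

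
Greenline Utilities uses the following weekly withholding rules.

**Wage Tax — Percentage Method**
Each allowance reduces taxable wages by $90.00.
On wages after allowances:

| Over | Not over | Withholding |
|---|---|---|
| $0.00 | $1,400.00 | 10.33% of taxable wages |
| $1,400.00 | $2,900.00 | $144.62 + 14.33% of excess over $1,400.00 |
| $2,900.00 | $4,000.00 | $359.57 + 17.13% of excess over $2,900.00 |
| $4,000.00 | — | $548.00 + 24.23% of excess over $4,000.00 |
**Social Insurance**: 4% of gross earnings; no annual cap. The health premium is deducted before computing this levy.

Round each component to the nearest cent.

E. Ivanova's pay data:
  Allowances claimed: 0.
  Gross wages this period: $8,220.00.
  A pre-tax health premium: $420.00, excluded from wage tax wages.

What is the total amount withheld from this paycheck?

$1,780.74

Wage Tax: taxable = $8,220.00 − $420.00 = $7,800.00
  $548.00 + 24.23% × ($7,800.00 − $4,000.00) = $548.00 + 24.23% × $3,800.00 = $1,468.74
Social Insurance: 4% × $7,800.00 = $312.00
Total: $1,468.74 + $312.00 = $1,780.74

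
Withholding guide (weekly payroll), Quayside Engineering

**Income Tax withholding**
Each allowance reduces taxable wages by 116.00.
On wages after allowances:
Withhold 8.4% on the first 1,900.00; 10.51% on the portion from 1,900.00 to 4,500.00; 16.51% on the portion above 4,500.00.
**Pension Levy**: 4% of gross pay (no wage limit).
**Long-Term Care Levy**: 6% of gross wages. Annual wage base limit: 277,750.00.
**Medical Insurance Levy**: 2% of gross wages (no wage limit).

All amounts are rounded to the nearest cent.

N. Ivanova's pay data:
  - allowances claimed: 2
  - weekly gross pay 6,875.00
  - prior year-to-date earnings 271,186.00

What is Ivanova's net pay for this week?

5,281.99

Income Tax: taxable = 6,875.00 − 2×116.00 = 6,643.00
  432.86 + 16.51% × (6,643.00 − 4,500.00) = 432.86 + 16.51% × 2,143.00 = 786.67
Pension Levy: 4% × 6,875.00 = 275.00
Long-Term Care Levy: cap 277,750.00 − YTD 271,186.00 = 6,564.00 subject; 6% × 6,564.00 = 393.84
Medical Insurance Levy: 2% × 6,875.00 = 137.50
Total withheld: 786.67 + 275.00 + 393.84 + 137.50 = 1,593.01
Net pay: 6,875.00 − 1,593.01 = 5,281.99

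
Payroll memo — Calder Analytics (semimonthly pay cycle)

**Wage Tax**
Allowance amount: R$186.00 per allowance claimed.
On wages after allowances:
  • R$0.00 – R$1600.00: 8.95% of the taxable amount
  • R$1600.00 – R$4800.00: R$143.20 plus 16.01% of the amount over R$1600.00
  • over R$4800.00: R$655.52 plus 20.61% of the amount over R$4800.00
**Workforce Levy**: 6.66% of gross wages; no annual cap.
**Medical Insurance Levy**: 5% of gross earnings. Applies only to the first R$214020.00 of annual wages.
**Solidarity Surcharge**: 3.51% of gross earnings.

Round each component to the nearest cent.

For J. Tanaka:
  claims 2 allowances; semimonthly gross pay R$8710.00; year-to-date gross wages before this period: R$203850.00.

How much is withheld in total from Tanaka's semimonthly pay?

R$2706.01

Wage Tax: taxable = R$8710.00 − 2×R$186.00 = R$8338.00
  R$655.52 + 20.61% × (R$8338.00 − R$4800.00) = R$655.52 + 20.61% × R$3538.00 = R$1384.70
Workforce Levy: 6.66% × R$8710.00 = R$580.09
Medical Insurance Levy: 5% × R$8710.00 = R$435.50
Solidarity Surcharge: 3.51% × R$8710.00 = R$305.72
Total: R$1384.70 + R$580.09 + R$435.50 + R$305.72 = R$2706.01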